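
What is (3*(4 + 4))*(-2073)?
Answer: -49752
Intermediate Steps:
(3*(4 + 4))*(-2073) = (3*8)*(-2073) = 24*(-2073) = -49752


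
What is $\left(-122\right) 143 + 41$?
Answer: $-17405$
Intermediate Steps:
$\left(-122\right) 143 + 41 = -17446 + 41 = -17405$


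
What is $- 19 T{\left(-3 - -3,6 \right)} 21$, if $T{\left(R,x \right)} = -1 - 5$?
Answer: $2394$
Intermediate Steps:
$T{\left(R,x \right)} = -6$ ($T{\left(R,x \right)} = -1 - 5 = -6$)
$- 19 T{\left(-3 - -3,6 \right)} 21 = \left(-19\right) \left(-6\right) 21 = 114 \cdot 21 = 2394$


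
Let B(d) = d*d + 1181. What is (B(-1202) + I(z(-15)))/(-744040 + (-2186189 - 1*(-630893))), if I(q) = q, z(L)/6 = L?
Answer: -1445895/2299336 ≈ -0.62883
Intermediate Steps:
B(d) = 1181 + d² (B(d) = d² + 1181 = 1181 + d²)
z(L) = 6*L
(B(-1202) + I(z(-15)))/(-744040 + (-2186189 - 1*(-630893))) = ((1181 + (-1202)²) + 6*(-15))/(-744040 + (-2186189 - 1*(-630893))) = ((1181 + 1444804) - 90)/(-744040 + (-2186189 + 630893)) = (1445985 - 90)/(-744040 - 1555296) = 1445895/(-2299336) = 1445895*(-1/2299336) = -1445895/2299336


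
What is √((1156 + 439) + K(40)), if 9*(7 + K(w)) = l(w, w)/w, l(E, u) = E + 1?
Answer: √5717210/60 ≈ 39.851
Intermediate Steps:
l(E, u) = 1 + E
K(w) = -7 + (1 + w)/(9*w) (K(w) = -7 + ((1 + w)/w)/9 = -7 + (1 + w)/(9*w))
√((1156 + 439) + K(40)) = √((1156 + 439) + (⅑)*(1 - 62*40)/40) = √(1595 + (⅑)*(1/40)*(1 - 2480)) = √(1595 + (⅑)*(1/40)*(-2479)) = √(1595 - 2479/360) = √(571721/360) = √5717210/60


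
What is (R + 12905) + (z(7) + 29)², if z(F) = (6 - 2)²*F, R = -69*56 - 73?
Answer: 28849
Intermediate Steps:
R = -3937 (R = -3864 - 73 = -3937)
z(F) = 16*F (z(F) = 4²*F = 16*F)
(R + 12905) + (z(7) + 29)² = (-3937 + 12905) + (16*7 + 29)² = 8968 + (112 + 29)² = 8968 + 141² = 8968 + 19881 = 28849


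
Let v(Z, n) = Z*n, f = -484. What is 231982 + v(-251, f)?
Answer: 353466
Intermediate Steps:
231982 + v(-251, f) = 231982 - 251*(-484) = 231982 + 121484 = 353466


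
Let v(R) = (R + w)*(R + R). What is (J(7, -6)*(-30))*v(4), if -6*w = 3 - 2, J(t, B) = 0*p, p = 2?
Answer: 0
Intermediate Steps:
J(t, B) = 0 (J(t, B) = 0*2 = 0)
w = -⅙ (w = -(3 - 2)/6 = -⅙*1 = -⅙ ≈ -0.16667)
v(R) = 2*R*(-⅙ + R) (v(R) = (R - ⅙)*(R + R) = (-⅙ + R)*(2*R) = 2*R*(-⅙ + R))
(J(7, -6)*(-30))*v(4) = (0*(-30))*((⅓)*4*(-1 + 6*4)) = 0*((⅓)*4*(-1 + 24)) = 0*((⅓)*4*23) = 0*(92/3) = 0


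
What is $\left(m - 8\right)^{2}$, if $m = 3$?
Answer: $25$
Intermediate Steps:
$\left(m - 8\right)^{2} = \left(3 - 8\right)^{2} = \left(-5\right)^{2} = 25$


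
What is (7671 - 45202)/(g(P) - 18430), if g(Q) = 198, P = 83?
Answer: 37531/18232 ≈ 2.0585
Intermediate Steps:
(7671 - 45202)/(g(P) - 18430) = (7671 - 45202)/(198 - 18430) = -37531/(-18232) = -37531*(-1/18232) = 37531/18232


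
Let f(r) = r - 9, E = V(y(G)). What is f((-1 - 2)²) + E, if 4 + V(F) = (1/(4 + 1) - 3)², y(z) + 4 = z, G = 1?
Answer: 96/25 ≈ 3.8400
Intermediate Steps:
y(z) = -4 + z
V(F) = 96/25 (V(F) = -4 + (1/(4 + 1) - 3)² = -4 + (1/5 - 3)² = -4 + (⅕ - 3)² = -4 + (-14/5)² = -4 + 196/25 = 96/25)
E = 96/25 ≈ 3.8400
f(r) = -9 + r
f((-1 - 2)²) + E = (-9 + (-1 - 2)²) + 96/25 = (-9 + (-3)²) + 96/25 = (-9 + 9) + 96/25 = 0 + 96/25 = 96/25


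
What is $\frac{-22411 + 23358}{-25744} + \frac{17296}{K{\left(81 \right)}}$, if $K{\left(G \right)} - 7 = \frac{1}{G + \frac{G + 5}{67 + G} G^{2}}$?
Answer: $\frac{5577714560719}{2257517104} \approx 2470.7$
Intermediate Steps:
$K{\left(G \right)} = 7 + \frac{1}{G + \frac{G^{2} \left(5 + G\right)}{67 + G}}$ ($K{\left(G \right)} = 7 + \frac{1}{G + \frac{G + 5}{67 + G} G^{2}} = 7 + \frac{1}{G + \frac{5 + G}{67 + G} G^{2}} = 7 + \frac{1}{G + \frac{G^{2} \left(5 + G\right)}{67 + G}}$)
$\frac{-22411 + 23358}{-25744} + \frac{17296}{K{\left(81 \right)}} = \frac{-22411 + 23358}{-25744} + \frac{17296}{\frac{1}{81} \frac{1}{67 + 81^{2} + 6 \cdot 81} \left(67 + 7 \cdot 81^{3} + 42 \cdot 81^{2} + 470 \cdot 81\right)} = 947 \left(- \frac{1}{25744}\right) + \frac{17296}{\frac{1}{81} \frac{1}{67 + 6561 + 486} \left(67 + 7 \cdot 531441 + 42 \cdot 6561 + 38070\right)} = - \frac{947}{25744} + \frac{17296}{\frac{1}{81} \cdot \frac{1}{7114} \left(67 + 3720087 + 275562 + 38070\right)} = - \frac{947}{25744} + \frac{17296}{\frac{1}{81} \cdot \frac{1}{7114} \cdot 4033786} = - \frac{947}{25744} + \frac{17296}{\frac{2016893}{288117}} = - \frac{947}{25744} + 17296 \cdot \frac{288117}{2016893} = - \frac{947}{25744} + \frac{216663984}{87691} = \frac{5577714560719}{2257517104}$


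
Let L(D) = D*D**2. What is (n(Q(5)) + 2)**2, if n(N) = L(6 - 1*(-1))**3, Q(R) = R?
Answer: 1628413759324881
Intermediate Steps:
L(D) = D**3
n(N) = 40353607 (n(N) = ((6 - 1*(-1))**3)**3 = ((6 + 1)**3)**3 = (7**3)**3 = 343**3 = 40353607)
(n(Q(5)) + 2)**2 = (40353607 + 2)**2 = 40353609**2 = 1628413759324881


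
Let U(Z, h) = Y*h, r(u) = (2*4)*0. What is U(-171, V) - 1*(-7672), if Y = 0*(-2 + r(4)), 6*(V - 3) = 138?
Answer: 7672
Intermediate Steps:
r(u) = 0 (r(u) = 8*0 = 0)
V = 26 (V = 3 + (⅙)*138 = 3 + 23 = 26)
Y = 0 (Y = 0*(-2 + 0) = 0*(-2) = 0)
U(Z, h) = 0 (U(Z, h) = 0*h = 0)
U(-171, V) - 1*(-7672) = 0 - 1*(-7672) = 0 + 7672 = 7672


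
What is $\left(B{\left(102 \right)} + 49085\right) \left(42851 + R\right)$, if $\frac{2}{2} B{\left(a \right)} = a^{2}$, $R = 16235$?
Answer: $3514967054$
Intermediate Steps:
$B{\left(a \right)} = a^{2}$
$\left(B{\left(102 \right)} + 49085\right) \left(42851 + R\right) = \left(102^{2} + 49085\right) \left(42851 + 16235\right) = \left(10404 + 49085\right) 59086 = 59489 \cdot 59086 = 3514967054$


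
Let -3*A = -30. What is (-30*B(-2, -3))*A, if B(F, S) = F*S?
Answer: -1800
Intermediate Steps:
A = 10 (A = -⅓*(-30) = 10)
(-30*B(-2, -3))*A = -(-60)*(-3)*10 = -30*6*10 = -180*10 = -1800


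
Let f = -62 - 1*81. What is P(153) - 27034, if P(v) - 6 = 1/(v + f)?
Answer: -270279/10 ≈ -27028.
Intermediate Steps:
f = -143 (f = -62 - 81 = -143)
P(v) = 6 + 1/(-143 + v) (P(v) = 6 + 1/(v - 143) = 6 + 1/(-143 + v))
P(153) - 27034 = (-857 + 6*153)/(-143 + 153) - 27034 = (-857 + 918)/10 - 27034 = (1/10)*61 - 27034 = 61/10 - 27034 = -270279/10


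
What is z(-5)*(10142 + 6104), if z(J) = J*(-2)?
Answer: 162460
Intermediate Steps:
z(J) = -2*J
z(-5)*(10142 + 6104) = (-2*(-5))*(10142 + 6104) = 10*16246 = 162460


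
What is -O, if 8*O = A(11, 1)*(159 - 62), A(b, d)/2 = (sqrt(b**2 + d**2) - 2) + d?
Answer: 97/4 - 97*sqrt(122)/4 ≈ -243.60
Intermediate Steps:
A(b, d) = -4 + 2*d + 2*sqrt(b**2 + d**2) (A(b, d) = 2*((sqrt(b**2 + d**2) - 2) + d) = 2*((-2 + sqrt(b**2 + d**2)) + d) = 2*(-2 + d + sqrt(b**2 + d**2)) = -4 + 2*d + 2*sqrt(b**2 + d**2))
O = -97/4 + 97*sqrt(122)/4 (O = ((-4 + 2*1 + 2*sqrt(11**2 + 1**2))*(159 - 62))/8 = ((-4 + 2 + 2*sqrt(121 + 1))*97)/8 = ((-4 + 2 + 2*sqrt(122))*97)/8 = ((-2 + 2*sqrt(122))*97)/8 = (-194 + 194*sqrt(122))/8 = -97/4 + 97*sqrt(122)/4 ≈ 243.60)
-O = -(-97/4 + 97*sqrt(122)/4) = 97/4 - 97*sqrt(122)/4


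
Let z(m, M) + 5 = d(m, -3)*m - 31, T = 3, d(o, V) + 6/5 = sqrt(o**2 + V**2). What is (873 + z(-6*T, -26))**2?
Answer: 21127149/25 - 463644*sqrt(37)/5 ≈ 2.8104e+5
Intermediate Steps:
d(o, V) = -6/5 + sqrt(V**2 + o**2) (d(o, V) = -6/5 + sqrt(o**2 + V**2) = -6/5 + sqrt(V**2 + o**2))
z(m, M) = -36 + m*(-6/5 + sqrt(9 + m**2)) (z(m, M) = -5 + ((-6/5 + sqrt((-3)**2 + m**2))*m - 31) = -5 + ((-6/5 + sqrt(9 + m**2))*m - 31) = -5 + (m*(-6/5 + sqrt(9 + m**2)) - 31) = -5 + (-31 + m*(-6/5 + sqrt(9 + m**2))) = -36 + m*(-6/5 + sqrt(9 + m**2)))
(873 + z(-6*T, -26))**2 = (873 + (-36 + (-6*3)*(-6 + 5*sqrt(9 + (-6*3)**2))/5))**2 = (873 + (-36 + (1/5)*(-18)*(-6 + 5*sqrt(9 + (-18)**2))))**2 = (873 + (-36 + (1/5)*(-18)*(-6 + 5*sqrt(9 + 324))))**2 = (873 + (-36 + (1/5)*(-18)*(-6 + 5*sqrt(333))))**2 = (873 + (-36 + (1/5)*(-18)*(-6 + 5*(3*sqrt(37)))))**2 = (873 + (-36 + (1/5)*(-18)*(-6 + 15*sqrt(37))))**2 = (873 + (-36 + (108/5 - 54*sqrt(37))))**2 = (873 + (-72/5 - 54*sqrt(37)))**2 = (4293/5 - 54*sqrt(37))**2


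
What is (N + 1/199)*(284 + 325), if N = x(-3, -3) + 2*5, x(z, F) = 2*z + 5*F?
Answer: -1332492/199 ≈ -6695.9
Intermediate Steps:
N = -11 (N = (2*(-3) + 5*(-3)) + 2*5 = (-6 - 15) + 10 = -21 + 10 = -11)
(N + 1/199)*(284 + 325) = (-11 + 1/199)*(284 + 325) = (-11 + 1/199)*609 = -2188/199*609 = -1332492/199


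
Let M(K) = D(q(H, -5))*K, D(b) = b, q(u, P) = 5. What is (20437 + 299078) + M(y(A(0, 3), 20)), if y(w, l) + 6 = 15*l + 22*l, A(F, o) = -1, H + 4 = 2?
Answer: 323185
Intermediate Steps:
H = -2 (H = -4 + 2 = -2)
y(w, l) = -6 + 37*l (y(w, l) = -6 + (15*l + 22*l) = -6 + 37*l)
M(K) = 5*K
(20437 + 299078) + M(y(A(0, 3), 20)) = (20437 + 299078) + 5*(-6 + 37*20) = 319515 + 5*(-6 + 740) = 319515 + 5*734 = 319515 + 3670 = 323185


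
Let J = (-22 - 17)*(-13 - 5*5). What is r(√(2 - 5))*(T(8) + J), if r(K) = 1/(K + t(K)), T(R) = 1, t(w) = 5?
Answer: 7415/28 - 1483*I*√3/28 ≈ 264.82 - 91.737*I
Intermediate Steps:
J = 1482 (J = -39*(-13 - 25) = -39*(-38) = 1482)
r(K) = 1/(5 + K) (r(K) = 1/(K + 5) = 1/(5 + K))
r(√(2 - 5))*(T(8) + J) = (1 + 1482)/(5 + √(2 - 5)) = 1483/(5 + √(-3)) = 1483/(5 + I*√3)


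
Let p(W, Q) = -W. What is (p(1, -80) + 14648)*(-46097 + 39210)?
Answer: -100873889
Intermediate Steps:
(p(1, -80) + 14648)*(-46097 + 39210) = (-1*1 + 14648)*(-46097 + 39210) = (-1 + 14648)*(-6887) = 14647*(-6887) = -100873889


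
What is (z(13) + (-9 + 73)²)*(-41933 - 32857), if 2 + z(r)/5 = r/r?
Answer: -305965890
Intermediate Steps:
z(r) = -5 (z(r) = -10 + 5*(r/r) = -10 + 5*1 = -10 + 5 = -5)
(z(13) + (-9 + 73)²)*(-41933 - 32857) = (-5 + (-9 + 73)²)*(-41933 - 32857) = (-5 + 64²)*(-74790) = (-5 + 4096)*(-74790) = 4091*(-74790) = -305965890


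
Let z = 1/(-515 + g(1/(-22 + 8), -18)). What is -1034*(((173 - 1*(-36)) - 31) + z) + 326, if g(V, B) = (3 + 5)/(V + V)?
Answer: -104906512/571 ≈ -1.8372e+5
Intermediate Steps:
g(V, B) = 4/V (g(V, B) = 8/((2*V)) = 8*(1/(2*V)) = 4/V)
z = -1/571 (z = 1/(-515 + 4/(1/(-22 + 8))) = 1/(-515 + 4/(1/(-14))) = 1/(-515 + 4/(-1/14)) = 1/(-515 + 4*(-14)) = 1/(-515 - 56) = 1/(-571) = -1/571 ≈ -0.0017513)
-1034*(((173 - 1*(-36)) - 31) + z) + 326 = -1034*(((173 - 1*(-36)) - 31) - 1/571) + 326 = -1034*(((173 + 36) - 31) - 1/571) + 326 = -1034*((209 - 31) - 1/571) + 326 = -1034*(178 - 1/571) + 326 = -1034*101637/571 + 326 = -105092658/571 + 326 = -104906512/571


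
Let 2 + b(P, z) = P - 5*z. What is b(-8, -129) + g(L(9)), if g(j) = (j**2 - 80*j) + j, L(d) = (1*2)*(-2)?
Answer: 967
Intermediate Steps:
b(P, z) = -2 + P - 5*z (b(P, z) = -2 + (P - 5*z) = -2 + P - 5*z)
L(d) = -4 (L(d) = 2*(-2) = -4)
g(j) = j**2 - 79*j
b(-8, -129) + g(L(9)) = (-2 - 8 - 5*(-129)) - 4*(-79 - 4) = (-2 - 8 + 645) - 4*(-83) = 635 + 332 = 967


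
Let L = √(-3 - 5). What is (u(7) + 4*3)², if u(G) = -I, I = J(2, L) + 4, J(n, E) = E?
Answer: 56 - 32*I*√2 ≈ 56.0 - 45.255*I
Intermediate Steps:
L = 2*I*√2 (L = √(-8) = 2*I*√2 ≈ 2.8284*I)
I = 4 + 2*I*√2 (I = 2*I*√2 + 4 = 4 + 2*I*√2 ≈ 4.0 + 2.8284*I)
u(G) = -4 - 2*I*√2 (u(G) = -(4 + 2*I*√2) = -4 - 2*I*√2)
(u(7) + 4*3)² = ((-4 - 2*I*√2) + 4*3)² = ((-4 - 2*I*√2) + 12)² = (8 - 2*I*√2)²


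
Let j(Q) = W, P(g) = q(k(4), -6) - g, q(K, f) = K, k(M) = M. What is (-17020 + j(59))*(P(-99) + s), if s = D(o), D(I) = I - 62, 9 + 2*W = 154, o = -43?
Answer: 33895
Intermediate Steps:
W = 145/2 (W = -9/2 + (½)*154 = -9/2 + 77 = 145/2 ≈ 72.500)
D(I) = -62 + I
s = -105 (s = -62 - 43 = -105)
P(g) = 4 - g
j(Q) = 145/2
(-17020 + j(59))*(P(-99) + s) = (-17020 + 145/2)*((4 - 1*(-99)) - 105) = -33895*((4 + 99) - 105)/2 = -33895*(103 - 105)/2 = -33895/2*(-2) = 33895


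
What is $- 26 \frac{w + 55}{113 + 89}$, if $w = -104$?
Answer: $\frac{637}{101} \approx 6.3069$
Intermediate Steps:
$- 26 \frac{w + 55}{113 + 89} = - 26 \frac{-104 + 55}{113 + 89} = - 26 \left(- \frac{49}{202}\right) = - 26 \left(\left(-49\right) \frac{1}{202}\right) = \left(-26\right) \left(- \frac{49}{202}\right) = \frac{637}{101}$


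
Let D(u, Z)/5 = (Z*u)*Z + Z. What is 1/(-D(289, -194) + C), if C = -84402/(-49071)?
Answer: -16357/889543520716 ≈ -1.8388e-8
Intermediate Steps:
D(u, Z) = 5*Z + 5*u*Z**2 (D(u, Z) = 5*((Z*u)*Z + Z) = 5*(u*Z**2 + Z) = 5*(Z + u*Z**2) = 5*Z + 5*u*Z**2)
C = 28134/16357 (C = -84402*(-1/49071) = 28134/16357 ≈ 1.7200)
1/(-D(289, -194) + C) = 1/(-5*(-194)*(1 - 194*289) + 28134/16357) = 1/(-5*(-194)*(1 - 56066) + 28134/16357) = 1/(-5*(-194)*(-56065) + 28134/16357) = 1/(-1*54383050 + 28134/16357) = 1/(-54383050 + 28134/16357) = 1/(-889543520716/16357) = -16357/889543520716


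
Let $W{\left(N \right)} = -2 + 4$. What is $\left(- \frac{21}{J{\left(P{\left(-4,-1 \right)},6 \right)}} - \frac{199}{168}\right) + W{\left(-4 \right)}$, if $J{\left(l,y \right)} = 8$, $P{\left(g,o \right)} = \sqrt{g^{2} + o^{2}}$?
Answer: $- \frac{38}{21} \approx -1.8095$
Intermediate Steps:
$W{\left(N \right)} = 2$
$\left(- \frac{21}{J{\left(P{\left(-4,-1 \right)},6 \right)}} - \frac{199}{168}\right) + W{\left(-4 \right)} = \left(- \frac{21}{8} - \frac{199}{168}\right) + 2 = - \frac{80}{21} + 2 = - \frac{38}{21}$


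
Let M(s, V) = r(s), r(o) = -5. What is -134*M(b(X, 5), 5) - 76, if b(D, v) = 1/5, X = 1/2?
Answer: 594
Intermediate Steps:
X = 1/2 ≈ 0.50000
b(D, v) = 1/5
M(s, V) = -5
-134*M(b(X, 5), 5) - 76 = -134*(-5) - 76 = 670 - 76 = 594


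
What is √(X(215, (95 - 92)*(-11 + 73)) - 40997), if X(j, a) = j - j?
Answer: I*√40997 ≈ 202.48*I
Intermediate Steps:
X(j, a) = 0
√(X(215, (95 - 92)*(-11 + 73)) - 40997) = √(0 - 40997) = √(-40997) = I*√40997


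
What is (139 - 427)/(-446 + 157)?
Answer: 288/289 ≈ 0.99654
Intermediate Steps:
(139 - 427)/(-446 + 157) = -288/(-289) = -288*(-1/289) = 288/289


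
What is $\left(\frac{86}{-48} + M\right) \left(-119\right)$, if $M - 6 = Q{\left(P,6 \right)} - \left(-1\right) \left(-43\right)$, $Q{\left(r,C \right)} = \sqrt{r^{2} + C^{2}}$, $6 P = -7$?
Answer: $\frac{110789}{24} - \frac{119 \sqrt{1345}}{6} \approx 3888.8$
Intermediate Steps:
$P = - \frac{7}{6}$ ($P = \frac{1}{6} \left(-7\right) = - \frac{7}{6} \approx -1.1667$)
$Q{\left(r,C \right)} = \sqrt{C^{2} + r^{2}}$
$M = -37 + \frac{\sqrt{1345}}{6}$ ($M = 6 + \left(\sqrt{6^{2} + \left(- \frac{7}{6}\right)^{2}} - \left(-1\right) \left(-43\right)\right) = 6 + \left(\sqrt{36 + \frac{49}{36}} - 43\right) = 6 - \left(43 - \sqrt{\frac{1345}{36}}\right) = 6 - \left(43 - \frac{\sqrt{1345}}{6}\right) = -37 + \frac{\sqrt{1345}}{6} \approx -30.888$)
$\left(\frac{86}{-48} + M\right) \left(-119\right) = \left(\frac{86}{-48} - \left(37 - \frac{\sqrt{1345}}{6}\right)\right) \left(-119\right) = \left(86 \left(- \frac{1}{48}\right) - \left(37 - \frac{\sqrt{1345}}{6}\right)\right) \left(-119\right) = \left(- \frac{43}{24} - \left(37 - \frac{\sqrt{1345}}{6}\right)\right) \left(-119\right) = \left(- \frac{931}{24} + \frac{\sqrt{1345}}{6}\right) \left(-119\right) = \frac{110789}{24} - \frac{119 \sqrt{1345}}{6}$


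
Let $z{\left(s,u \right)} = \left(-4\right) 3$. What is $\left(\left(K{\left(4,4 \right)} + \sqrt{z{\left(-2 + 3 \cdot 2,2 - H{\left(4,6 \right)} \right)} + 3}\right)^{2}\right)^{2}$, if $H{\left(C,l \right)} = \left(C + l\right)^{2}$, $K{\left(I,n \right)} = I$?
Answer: $-527 + 336 i \approx -527.0 + 336.0 i$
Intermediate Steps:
$z{\left(s,u \right)} = -12$
$\left(\left(K{\left(4,4 \right)} + \sqrt{z{\left(-2 + 3 \cdot 2,2 - H{\left(4,6 \right)} \right)} + 3}\right)^{2}\right)^{2} = \left(\left(4 + \sqrt{-12 + 3}\right)^{2}\right)^{2} = \left(\left(4 + \sqrt{-9}\right)^{2}\right)^{2} = \left(\left(4 + 3 i\right)^{2}\right)^{2} = \left(4 + 3 i\right)^{4}$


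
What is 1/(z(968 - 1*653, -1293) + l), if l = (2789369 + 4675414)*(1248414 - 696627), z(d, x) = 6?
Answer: 1/4118970217227 ≈ 2.4278e-13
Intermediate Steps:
l = 4118970217221 (l = 7464783*551787 = 4118970217221)
1/(z(968 - 1*653, -1293) + l) = 1/(6 + 4118970217221) = 1/4118970217227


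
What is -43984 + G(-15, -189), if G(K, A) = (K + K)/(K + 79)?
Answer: -1407503/32 ≈ -43985.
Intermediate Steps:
G(K, A) = 2*K/(79 + K) (G(K, A) = (2*K)/(79 + K) = 2*K/(79 + K))
-43984 + G(-15, -189) = -43984 + 2*(-15)/(79 - 15) = -43984 + 2*(-15)/64 = -43984 + 2*(-15)*(1/64) = -43984 - 15/32 = -1407503/32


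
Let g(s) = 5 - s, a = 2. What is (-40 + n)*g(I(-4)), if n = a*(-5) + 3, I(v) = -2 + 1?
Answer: -282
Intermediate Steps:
I(v) = -1
n = -7 (n = 2*(-5) + 3 = -10 + 3 = -7)
(-40 + n)*g(I(-4)) = (-40 - 7)*(5 - 1*(-1)) = -47*(5 + 1) = -47*6 = -282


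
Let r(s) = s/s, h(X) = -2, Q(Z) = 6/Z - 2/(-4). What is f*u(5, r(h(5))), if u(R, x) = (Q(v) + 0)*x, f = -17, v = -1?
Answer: 187/2 ≈ 93.500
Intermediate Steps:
Q(Z) = ½ + 6/Z (Q(Z) = 6/Z - 2*(-¼) = 6/Z + ½ = ½ + 6/Z)
r(s) = 1
u(R, x) = -11*x/2 (u(R, x) = ((½)*(12 - 1)/(-1) + 0)*x = ((½)*(-1)*11 + 0)*x = (-11/2 + 0)*x = -11*x/2)
f*u(5, r(h(5))) = -(-187)/2 = -17*(-11/2) = 187/2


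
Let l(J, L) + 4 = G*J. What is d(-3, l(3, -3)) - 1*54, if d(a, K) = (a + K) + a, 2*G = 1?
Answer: -125/2 ≈ -62.500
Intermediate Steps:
G = ½ (G = (½)*1 = ½ ≈ 0.50000)
l(J, L) = -4 + J/2
d(a, K) = K + 2*a (d(a, K) = (K + a) + a = K + 2*a)
d(-3, l(3, -3)) - 1*54 = ((-4 + (½)*3) + 2*(-3)) - 1*54 = ((-4 + 3/2) - 6) - 54 = (-5/2 - 6) - 54 = -17/2 - 54 = -125/2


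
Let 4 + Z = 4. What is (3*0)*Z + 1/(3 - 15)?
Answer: -1/12 ≈ -0.083333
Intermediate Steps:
Z = 0 (Z = -4 + 4 = 0)
(3*0)*Z + 1/(3 - 15) = (3*0)*0 + 1/(3 - 15) = 0*0 + 1/(-12) = 0 - 1/12 = -1/12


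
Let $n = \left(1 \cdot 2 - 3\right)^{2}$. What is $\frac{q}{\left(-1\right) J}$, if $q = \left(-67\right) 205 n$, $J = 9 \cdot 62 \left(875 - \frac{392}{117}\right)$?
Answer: $\frac{178555}{6322946} \approx 0.028239$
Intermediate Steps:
$n = 1$ ($n = \left(2 - 3\right)^{2} = \left(-1\right)^{2} = 1$)
$J = \frac{6322946}{13}$ ($J = 558 \left(875 - \frac{392}{117}\right) = 558 \cdot \frac{101983}{117} = \frac{6322946}{13} \approx 4.8638 \cdot 10^{5}$)
$q = -13735$ ($q = \left(-67\right) 205 \cdot 1 = \left(-13735\right) 1 = -13735$)
$\frac{q}{\left(-1\right) J} = - \frac{13735}{\left(-1\right) \frac{6322946}{13}} = - \frac{13735}{- \frac{6322946}{13}} = \left(-13735\right) \left(- \frac{13}{6322946}\right) = \frac{178555}{6322946}$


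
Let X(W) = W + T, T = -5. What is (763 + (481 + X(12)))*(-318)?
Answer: -397818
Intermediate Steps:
X(W) = -5 + W (X(W) = W - 5 = -5 + W)
(763 + (481 + X(12)))*(-318) = (763 + (481 + (-5 + 12)))*(-318) = (763 + (481 + 7))*(-318) = (763 + 488)*(-318) = 1251*(-318) = -397818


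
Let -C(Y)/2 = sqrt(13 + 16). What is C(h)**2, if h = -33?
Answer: 116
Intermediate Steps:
C(Y) = -2*sqrt(29) (C(Y) = -2*sqrt(13 + 16) = -2*sqrt(29))
C(h)**2 = (-2*sqrt(29))**2 = 116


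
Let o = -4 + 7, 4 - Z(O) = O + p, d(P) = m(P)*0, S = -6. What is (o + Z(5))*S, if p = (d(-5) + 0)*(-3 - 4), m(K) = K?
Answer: -12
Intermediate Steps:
d(P) = 0 (d(P) = P*0 = 0)
p = 0 (p = (0 + 0)*(-3 - 4) = 0*(-7) = 0)
Z(O) = 4 - O (Z(O) = 4 - (O + 0) = 4 - O)
o = 3
(o + Z(5))*S = (3 + (4 - 1*5))*(-6) = (3 + (4 - 5))*(-6) = (3 - 1)*(-6) = 2*(-6) = -12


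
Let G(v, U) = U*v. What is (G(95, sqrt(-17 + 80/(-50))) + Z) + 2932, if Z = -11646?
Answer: -8714 + 19*I*sqrt(465) ≈ -8714.0 + 409.71*I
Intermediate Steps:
(G(95, sqrt(-17 + 80/(-50))) + Z) + 2932 = (sqrt(-17 + 80/(-50))*95 - 11646) + 2932 = (sqrt(-17 + 80*(-1/50))*95 - 11646) + 2932 = (sqrt(-17 - 8/5)*95 - 11646) + 2932 = (sqrt(-93/5)*95 - 11646) + 2932 = ((I*sqrt(465)/5)*95 - 11646) + 2932 = (19*I*sqrt(465) - 11646) + 2932 = (-11646 + 19*I*sqrt(465)) + 2932 = -8714 + 19*I*sqrt(465)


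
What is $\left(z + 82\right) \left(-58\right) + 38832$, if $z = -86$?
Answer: $39064$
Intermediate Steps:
$\left(z + 82\right) \left(-58\right) + 38832 = \left(-86 + 82\right) \left(-58\right) + 38832 = \left(-4\right) \left(-58\right) + 38832 = 232 + 38832 = 39064$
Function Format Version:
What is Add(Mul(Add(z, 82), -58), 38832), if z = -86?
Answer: 39064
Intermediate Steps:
Add(Mul(Add(z, 82), -58), 38832) = Add(Mul(Add(-86, 82), -58), 38832) = Add(Mul(-4, -58), 38832) = Add(232, 38832) = 39064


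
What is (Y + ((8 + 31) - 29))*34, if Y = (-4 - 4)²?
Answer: 2516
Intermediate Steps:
Y = 64 (Y = (-8)² = 64)
(Y + ((8 + 31) - 29))*34 = (64 + ((8 + 31) - 29))*34 = (64 + (39 - 29))*34 = (64 + 10)*34 = 74*34 = 2516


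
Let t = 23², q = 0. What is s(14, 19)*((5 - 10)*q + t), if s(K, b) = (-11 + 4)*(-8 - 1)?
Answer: 33327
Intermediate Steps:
s(K, b) = 63 (s(K, b) = -7*(-9) = 63)
t = 529
s(14, 19)*((5 - 10)*q + t) = 63*((5 - 10)*0 + 529) = 63*(-5*0 + 529) = 63*(0 + 529) = 63*529 = 33327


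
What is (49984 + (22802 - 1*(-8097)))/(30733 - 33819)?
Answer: -80883/3086 ≈ -26.210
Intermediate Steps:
(49984 + (22802 - 1*(-8097)))/(30733 - 33819) = (49984 + (22802 + 8097))/(-3086) = (49984 + 30899)*(-1/3086) = 80883*(-1/3086) = -80883/3086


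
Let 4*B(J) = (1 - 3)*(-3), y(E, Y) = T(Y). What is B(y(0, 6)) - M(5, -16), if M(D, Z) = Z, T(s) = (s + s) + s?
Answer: 35/2 ≈ 17.500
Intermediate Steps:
T(s) = 3*s (T(s) = 2*s + s = 3*s)
y(E, Y) = 3*Y
B(J) = 3/2 (B(J) = ((1 - 3)*(-3))/4 = (-2*(-3))/4 = (1/4)*6 = 3/2)
B(y(0, 6)) - M(5, -16) = 3/2 - 1*(-16) = 3/2 + 16 = 35/2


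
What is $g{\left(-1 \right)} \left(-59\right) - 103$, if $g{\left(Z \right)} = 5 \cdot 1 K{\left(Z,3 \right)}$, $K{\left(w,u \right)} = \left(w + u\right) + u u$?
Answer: $-3348$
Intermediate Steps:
$K{\left(w,u \right)} = u + w + u^{2}$ ($K{\left(w,u \right)} = \left(u + w\right) + u^{2} = u + w + u^{2}$)
$g{\left(Z \right)} = 60 + 5 Z$ ($g{\left(Z \right)} = 5 \cdot 1 \left(3 + Z + 3^{2}\right) = 5 \left(3 + Z + 9\right) = 5 \left(12 + Z\right) = 60 + 5 Z$)
$g{\left(-1 \right)} \left(-59\right) - 103 = \left(60 + 5 \left(-1\right)\right) \left(-59\right) - 103 = \left(60 - 5\right) \left(-59\right) - 103 = 55 \left(-59\right) - 103 = -3245 - 103 = -3348$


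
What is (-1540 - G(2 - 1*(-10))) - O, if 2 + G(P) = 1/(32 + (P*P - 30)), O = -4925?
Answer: 494501/146 ≈ 3387.0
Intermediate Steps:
G(P) = -2 + 1/(2 + P²) (G(P) = -2 + 1/(32 + (P*P - 30)) = -2 + 1/(32 + (P² - 30)) = -2 + 1/(32 + (-30 + P²)) = -2 + 1/(2 + P²))
(-1540 - G(2 - 1*(-10))) - O = (-1540 - (-3 - 2*(2 - 1*(-10))²)/(2 + (2 - 1*(-10))²)) - 1*(-4925) = (-1540 - (-3 - 2*(2 + 10)²)/(2 + (2 + 10)²)) + 4925 = (-1540 - (-3 - 2*12²)/(2 + 12²)) + 4925 = (-1540 - (-3 - 2*144)/(2 + 144)) + 4925 = (-1540 - (-3 - 288)/146) + 4925 = (-1540 - (-291)/146) + 4925 = (-1540 - 1*(-291/146)) + 4925 = (-1540 + 291/146) + 4925 = -224549/146 + 4925 = 494501/146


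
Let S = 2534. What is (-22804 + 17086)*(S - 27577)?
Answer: 143195874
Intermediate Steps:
(-22804 + 17086)*(S - 27577) = (-22804 + 17086)*(2534 - 27577) = -5718*(-25043) = 143195874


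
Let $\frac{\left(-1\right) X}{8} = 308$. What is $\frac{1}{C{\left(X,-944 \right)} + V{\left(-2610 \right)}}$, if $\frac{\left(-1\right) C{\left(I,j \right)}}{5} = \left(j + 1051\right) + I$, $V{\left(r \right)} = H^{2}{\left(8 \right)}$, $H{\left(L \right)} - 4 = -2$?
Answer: $\frac{1}{11789} \approx 8.4825 \cdot 10^{-5}$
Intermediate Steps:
$X = -2464$ ($X = \left(-8\right) 308 = -2464$)
$H{\left(L \right)} = 2$ ($H{\left(L \right)} = 4 - 2 = 2$)
$V{\left(r \right)} = 4$ ($V{\left(r \right)} = 2^{2} = 4$)
$C{\left(I,j \right)} = -5255 - 5 I - 5 j$ ($C{\left(I,j \right)} = - 5 \left(\left(j + 1051\right) + I\right) = - 5 \left(\left(1051 + j\right) + I\right) = - 5 \left(1051 + I + j\right) = -5255 - 5 I - 5 j$)
$\frac{1}{C{\left(X,-944 \right)} + V{\left(-2610 \right)}} = \frac{1}{\left(-5255 - -12320 - -4720\right) + 4} = \frac{1}{\left(-5255 + 12320 + 4720\right) + 4} = \frac{1}{11785 + 4} = \frac{1}{11789}$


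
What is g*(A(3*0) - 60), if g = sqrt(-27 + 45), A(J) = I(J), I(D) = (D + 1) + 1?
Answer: -174*sqrt(2) ≈ -246.07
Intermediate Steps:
I(D) = 2 + D (I(D) = (1 + D) + 1 = 2 + D)
A(J) = 2 + J
g = 3*sqrt(2) (g = sqrt(18) = 3*sqrt(2) ≈ 4.2426)
g*(A(3*0) - 60) = (3*sqrt(2))*((2 + 3*0) - 60) = (3*sqrt(2))*((2 + 0) - 60) = (3*sqrt(2))*(2 - 60) = (3*sqrt(2))*(-58) = -174*sqrt(2)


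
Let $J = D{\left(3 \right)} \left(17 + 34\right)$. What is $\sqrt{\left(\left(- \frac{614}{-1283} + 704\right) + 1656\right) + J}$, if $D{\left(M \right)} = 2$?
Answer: $\frac{24 \sqrt{7037255}}{1283} \approx 49.623$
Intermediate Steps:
$J = 102$ ($J = 2 \left(17 + 34\right) = 2 \cdot 51 = 102$)
$\sqrt{\left(\left(- \frac{614}{-1283} + 704\right) + 1656\right) + J} = \sqrt{\left(\left(- \frac{614}{-1283} + 704\right) + 1656\right) + 102} = \sqrt{\left(\left(\left(-614\right) \left(- \frac{1}{1283}\right) + 704\right) + 1656\right) + 102} = \sqrt{\left(\left(\frac{614}{1283} + 704\right) + 1656\right) + 102} = \sqrt{\left(\frac{903846}{1283} + 1656\right) + 102} = \sqrt{\frac{3028494}{1283} + 102} = \sqrt{\frac{3159360}{1283}} = \frac{24 \sqrt{7037255}}{1283}$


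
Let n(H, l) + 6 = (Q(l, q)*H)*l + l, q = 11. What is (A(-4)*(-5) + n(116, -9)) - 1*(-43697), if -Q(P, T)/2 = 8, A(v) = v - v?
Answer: 60386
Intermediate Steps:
A(v) = 0
Q(P, T) = -16 (Q(P, T) = -2*8 = -16)
n(H, l) = -6 + l - 16*H*l (n(H, l) = -6 + ((-16*H)*l + l) = -6 + (-16*H*l + l) = -6 + (l - 16*H*l) = -6 + l - 16*H*l)
(A(-4)*(-5) + n(116, -9)) - 1*(-43697) = (0*(-5) + (-6 - 9 - 16*116*(-9))) - 1*(-43697) = (0 + (-6 - 9 + 16704)) + 43697 = (0 + 16689) + 43697 = 16689 + 43697 = 60386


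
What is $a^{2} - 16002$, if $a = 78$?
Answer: $-9918$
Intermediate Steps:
$a^{2} - 16002 = 78^{2} - 16002 = 6084 - 16002 = -9918$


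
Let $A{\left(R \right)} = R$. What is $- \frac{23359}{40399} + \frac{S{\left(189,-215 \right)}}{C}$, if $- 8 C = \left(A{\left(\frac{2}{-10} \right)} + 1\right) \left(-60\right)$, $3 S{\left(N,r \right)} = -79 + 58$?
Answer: $- \frac{5957}{3414} \approx -1.7449$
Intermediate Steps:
$S{\left(N,r \right)} = -7$ ($S{\left(N,r \right)} = \frac{-79 + 58}{3} = \frac{1}{3} \left(-21\right) = -7$)
$C = 6$ ($C = - \frac{\left(\frac{2}{-10} + 1\right) \left(-60\right)}{8} = - \frac{\left(2 \left(- \frac{1}{10}\right) + 1\right) \left(-60\right)}{8} = - \frac{\left(- \frac{1}{5} + 1\right) \left(-60\right)}{8} = - \frac{\frac{4}{5} \left(-60\right)}{8} = \left(- \frac{1}{8}\right) \left(-48\right) = 6$)
$- \frac{23359}{40399} + \frac{S{\left(189,-215 \right)}}{C} = - \frac{23359}{40399} - \frac{7}{6} = \left(-23359\right) \frac{1}{40399} - \frac{7}{6} = - \frac{329}{569} - \frac{7}{6} = - \frac{5957}{3414}$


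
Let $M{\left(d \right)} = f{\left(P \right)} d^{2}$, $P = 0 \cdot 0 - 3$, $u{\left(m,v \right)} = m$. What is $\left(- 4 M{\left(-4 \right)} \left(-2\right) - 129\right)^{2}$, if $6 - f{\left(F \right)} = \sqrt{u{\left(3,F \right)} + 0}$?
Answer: $457473 - 163584 \sqrt{3} \approx 1.7414 \cdot 10^{5}$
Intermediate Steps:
$P = -3$ ($P = 0 - 3 = -3$)
$f{\left(F \right)} = 6 - \sqrt{3}$ ($f{\left(F \right)} = 6 - \sqrt{3 + 0} = 6 - \sqrt{3}$)
$M{\left(d \right)} = d^{2} \left(6 - \sqrt{3}\right)$ ($M{\left(d \right)} = \left(6 - \sqrt{3}\right) d^{2} = d^{2} \left(6 - \sqrt{3}\right)$)
$\left(- 4 M{\left(-4 \right)} \left(-2\right) - 129\right)^{2} = \left(- 4 \left(-4\right)^{2} \left(6 - \sqrt{3}\right) \left(-2\right) - 129\right)^{2} = \left(- 4 \cdot 16 \left(6 - \sqrt{3}\right) \left(-2\right) - 129\right)^{2} = \left(- 4 \left(96 - 16 \sqrt{3}\right) \left(-2\right) - 129\right)^{2} = \left(\left(-384 + 64 \sqrt{3}\right) \left(-2\right) - 129\right)^{2} = \left(\left(768 - 128 \sqrt{3}\right) - 129\right)^{2} = \left(639 - 128 \sqrt{3}\right)^{2}$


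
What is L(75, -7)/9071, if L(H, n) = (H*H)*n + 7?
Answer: -39368/9071 ≈ -4.3400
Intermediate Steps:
L(H, n) = 7 + n*H² (L(H, n) = H²*n + 7 = n*H² + 7 = 7 + n*H²)
L(75, -7)/9071 = (7 - 7*75²)/9071 = (7 - 7*5625)*(1/9071) = (7 - 39375)*(1/9071) = -39368*1/9071 = -39368/9071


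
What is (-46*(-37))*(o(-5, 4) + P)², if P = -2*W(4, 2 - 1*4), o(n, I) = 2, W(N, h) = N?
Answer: 61272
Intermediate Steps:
P = -8 (P = -2*4 = -8)
(-46*(-37))*(o(-5, 4) + P)² = (-46*(-37))*(2 - 8)² = 1702*(-6)² = 1702*36 = 61272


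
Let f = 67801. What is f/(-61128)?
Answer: -67801/61128 ≈ -1.1092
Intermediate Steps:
f/(-61128) = 67801/(-61128) = 67801*(-1/61128) = -67801/61128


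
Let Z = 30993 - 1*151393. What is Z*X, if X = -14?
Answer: 1685600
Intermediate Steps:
Z = -120400 (Z = 30993 - 151393 = -120400)
Z*X = -120400*(-14) = 1685600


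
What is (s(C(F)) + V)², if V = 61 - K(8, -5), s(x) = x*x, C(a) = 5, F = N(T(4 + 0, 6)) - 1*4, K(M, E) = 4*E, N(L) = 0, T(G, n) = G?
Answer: 11236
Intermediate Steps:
F = -4 (F = 0 - 1*4 = 0 - 4 = -4)
s(x) = x²
V = 81 (V = 61 - 4*(-5) = 61 - 1*(-20) = 61 + 20 = 81)
(s(C(F)) + V)² = (5² + 81)² = (25 + 81)² = 106² = 11236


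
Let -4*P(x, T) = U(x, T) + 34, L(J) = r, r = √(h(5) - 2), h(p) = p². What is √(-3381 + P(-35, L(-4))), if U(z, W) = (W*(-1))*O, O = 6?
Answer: √(-13558 + 6*√23)/2 ≈ 58.158*I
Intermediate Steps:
r = √23 (r = √(5² - 2) = √(25 - 2) = √23 ≈ 4.7958)
U(z, W) = -6*W (U(z, W) = (W*(-1))*6 = -W*6 = -6*W)
L(J) = √23
P(x, T) = -17/2 + 3*T/2 (P(x, T) = -(-6*T + 34)/4 = -(34 - 6*T)/4 = -17/2 + 3*T/2)
√(-3381 + P(-35, L(-4))) = √(-3381 + (-17/2 + 3*√23/2)) = √(-6779/2 + 3*√23/2)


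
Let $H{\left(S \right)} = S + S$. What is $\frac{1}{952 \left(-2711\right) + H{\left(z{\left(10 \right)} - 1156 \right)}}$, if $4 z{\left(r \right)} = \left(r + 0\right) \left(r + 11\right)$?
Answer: $- \frac{1}{2583079} \approx -3.8714 \cdot 10^{-7}$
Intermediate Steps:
$z{\left(r \right)} = \frac{r \left(11 + r\right)}{4}$ ($z{\left(r \right)} = \frac{\left(r + 0\right) \left(r + 11\right)}{4} = \frac{r \left(11 + r\right)}{4}$)
$H{\left(S \right)} = 2 S$
$\frac{1}{952 \left(-2711\right) + H{\left(z{\left(10 \right)} - 1156 \right)}} = \frac{1}{952 \left(-2711\right) + 2 \left(\frac{1}{4} \cdot 10 \left(11 + 10\right) - 1156\right)} = \frac{1}{-2580872 + 2 \left(\frac{1}{4} \cdot 10 \cdot 21 - 1156\right)} = \frac{1}{-2580872 + 2 \left(\frac{105}{2} - 1156\right)} = \frac{1}{-2580872 + 2 \left(- \frac{2207}{2}\right)} = \frac{1}{-2580872 - 2207} = \frac{1}{-2583079} = - \frac{1}{2583079}$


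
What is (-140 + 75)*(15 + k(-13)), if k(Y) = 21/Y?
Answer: -870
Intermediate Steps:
(-140 + 75)*(15 + k(-13)) = (-140 + 75)*(15 + 21/(-13)) = -65*(15 + 21*(-1/13)) = -65*(15 - 21/13) = -65*174/13 = -870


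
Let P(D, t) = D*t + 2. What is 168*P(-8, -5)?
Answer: 7056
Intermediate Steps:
P(D, t) = 2 + D*t
168*P(-8, -5) = 168*(2 - 8*(-5)) = 168*(2 + 40) = 168*42 = 7056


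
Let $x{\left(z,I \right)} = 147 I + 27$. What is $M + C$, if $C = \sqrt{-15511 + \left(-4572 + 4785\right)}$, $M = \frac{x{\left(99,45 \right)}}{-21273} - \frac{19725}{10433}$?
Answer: $- \frac{162968637}{73980403} + i \sqrt{15298} \approx -2.2029 + 123.69 i$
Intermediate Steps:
$x{\left(z,I \right)} = 27 + 147 I$
$M = - \frac{162968637}{73980403}$ ($M = \frac{27 + 147 \cdot 45}{-21273} - \frac{19725}{10433} = \left(27 + 6615\right) \left(- \frac{1}{21273}\right) - \frac{19725}{10433} = 6642 \left(- \frac{1}{21273}\right) - \frac{19725}{10433} = - \frac{2214}{7091} - \frac{19725}{10433} = - \frac{162968637}{73980403} \approx -2.2029$)
$C = i \sqrt{15298}$ ($C = \sqrt{-15511 + 213} = \sqrt{-15298} = i \sqrt{15298} \approx 123.69 i$)
$M + C = - \frac{162968637}{73980403} + i \sqrt{15298}$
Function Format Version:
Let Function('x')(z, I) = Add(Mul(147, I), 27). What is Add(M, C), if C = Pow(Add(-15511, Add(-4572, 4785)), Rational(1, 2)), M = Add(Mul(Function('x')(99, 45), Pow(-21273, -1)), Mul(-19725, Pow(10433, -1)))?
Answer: Add(Rational(-162968637, 73980403), Mul(I, Pow(15298, Rational(1, 2)))) ≈ Add(-2.2029, Mul(123.69, I))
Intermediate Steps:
Function('x')(z, I) = Add(27, Mul(147, I))
M = Rational(-162968637, 73980403) (M = Add(Mul(Add(27, Mul(147, 45)), Pow(-21273, -1)), Mul(-19725, Pow(10433, -1))) = Add(Mul(Add(27, 6615), Rational(-1, 21273)), Mul(-19725, Rational(1, 10433))) = Add(Mul(6642, Rational(-1, 21273)), Rational(-19725, 10433)) = Add(Rational(-2214, 7091), Rational(-19725, 10433)) = Rational(-162968637, 73980403) ≈ -2.2029)
C = Mul(I, Pow(15298, Rational(1, 2))) (C = Pow(Add(-15511, 213), Rational(1, 2)) = Pow(-15298, Rational(1, 2)) = Mul(I, Pow(15298, Rational(1, 2))) ≈ Mul(123.69, I))
Add(M, C) = Add(Rational(-162968637, 73980403), Mul(I, Pow(15298, Rational(1, 2))))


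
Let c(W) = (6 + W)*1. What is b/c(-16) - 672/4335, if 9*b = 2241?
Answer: -72409/2890 ≈ -25.055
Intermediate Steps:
b = 249 (b = (⅑)*2241 = 249)
c(W) = 6 + W
b/c(-16) - 672/4335 = 249/(6 - 16) - 672/4335 = 249/(-10) - 672*1/4335 = 249*(-⅒) - 224/1445 = -249/10 - 224/1445 = -72409/2890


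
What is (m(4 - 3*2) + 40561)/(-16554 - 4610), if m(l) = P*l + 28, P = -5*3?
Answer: -40619/21164 ≈ -1.9193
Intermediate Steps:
P = -15
m(l) = 28 - 15*l (m(l) = -15*l + 28 = 28 - 15*l)
(m(4 - 3*2) + 40561)/(-16554 - 4610) = ((28 - 15*(4 - 3*2)) + 40561)/(-16554 - 4610) = ((28 - 15*(4 - 6)) + 40561)/(-21164) = ((28 - 15*(-2)) + 40561)*(-1/21164) = ((28 + 30) + 40561)*(-1/21164) = (58 + 40561)*(-1/21164) = 40619*(-1/21164) = -40619/21164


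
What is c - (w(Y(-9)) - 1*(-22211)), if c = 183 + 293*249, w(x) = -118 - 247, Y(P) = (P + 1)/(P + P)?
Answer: 51294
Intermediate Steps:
Y(P) = (1 + P)/(2*P) (Y(P) = (1 + P)/((2*P)) = (1 + P)*(1/(2*P)) = (1 + P)/(2*P))
w(x) = -365
c = 73140 (c = 183 + 72957 = 73140)
c - (w(Y(-9)) - 1*(-22211)) = 73140 - (-365 - 1*(-22211)) = 73140 - (-365 + 22211) = 73140 - 1*21846 = 73140 - 21846 = 51294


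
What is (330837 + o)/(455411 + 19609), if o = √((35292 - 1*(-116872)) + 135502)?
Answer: 8483/12180 + √287666/475020 ≈ 0.69760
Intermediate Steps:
o = √287666 (o = √((35292 + 116872) + 135502) = √(152164 + 135502) = √287666 ≈ 536.34)
(330837 + o)/(455411 + 19609) = (330837 + √287666)/(455411 + 19609) = (330837 + √287666)/475020 = (330837 + √287666)*(1/475020) = 8483/12180 + √287666/475020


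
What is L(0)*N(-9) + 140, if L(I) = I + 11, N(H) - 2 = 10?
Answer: 272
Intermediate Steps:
N(H) = 12 (N(H) = 2 + 10 = 12)
L(I) = 11 + I
L(0)*N(-9) + 140 = (11 + 0)*12 + 140 = 11*12 + 140 = 132 + 140 = 272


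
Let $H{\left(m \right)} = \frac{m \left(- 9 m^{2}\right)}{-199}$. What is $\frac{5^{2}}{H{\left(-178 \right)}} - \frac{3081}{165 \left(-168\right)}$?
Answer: $\frac{1085047057}{9770870340} \approx 0.11105$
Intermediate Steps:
$H{\left(m \right)} = \frac{9 m^{3}}{199}$ ($H{\left(m \right)} = - 9 m^{3} \left(- \frac{1}{199}\right) = \frac{9 m^{3}}{199}$)
$\frac{5^{2}}{H{\left(-178 \right)}} - \frac{3081}{165 \left(-168\right)} = \frac{5^{2}}{\frac{9}{199} \left(-178\right)^{3}} - \frac{3081}{165 \left(-168\right)} = \frac{25}{\frac{9}{199} \left(-5639752\right)} - \frac{3081}{-27720} = \frac{25}{- \frac{50757768}{199}} - - \frac{1027}{9240} = 25 \left(- \frac{199}{50757768}\right) + \frac{1027}{9240} = - \frac{4975}{50757768} + \frac{1027}{9240} = \frac{1085047057}{9770870340}$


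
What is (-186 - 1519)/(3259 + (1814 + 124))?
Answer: -1705/5197 ≈ -0.32807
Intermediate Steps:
(-186 - 1519)/(3259 + (1814 + 124)) = -1705/(3259 + 1938) = -1705/5197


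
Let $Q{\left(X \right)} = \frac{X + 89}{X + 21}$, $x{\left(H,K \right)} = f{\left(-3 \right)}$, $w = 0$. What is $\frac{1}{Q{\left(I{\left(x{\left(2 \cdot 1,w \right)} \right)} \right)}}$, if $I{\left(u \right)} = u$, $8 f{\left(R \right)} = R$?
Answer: $\frac{165}{709} \approx 0.23272$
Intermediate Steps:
$f{\left(R \right)} = \frac{R}{8}$
$x{\left(H,K \right)} = - \frac{3}{8}$ ($x{\left(H,K \right)} = \frac{1}{8} \left(-3\right) = - \frac{3}{8}$)
$Q{\left(X \right)} = \frac{89 + X}{21 + X}$
$\frac{1}{Q{\left(I{\left(x{\left(2 \cdot 1,w \right)} \right)} \right)}} = \frac{1}{\frac{1}{21 - \frac{3}{8}} \left(89 - \frac{3}{8}\right)} = \frac{1}{\frac{1}{\frac{165}{8}} \cdot \frac{709}{8}} = \frac{1}{\frac{8}{165} \cdot \frac{709}{8}} = \frac{1}{\frac{709}{165}} = \frac{165}{709}$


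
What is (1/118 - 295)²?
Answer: 1211666481/13924 ≈ 87020.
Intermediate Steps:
(1/118 - 295)² = (-34809/118)² = 1211666481/13924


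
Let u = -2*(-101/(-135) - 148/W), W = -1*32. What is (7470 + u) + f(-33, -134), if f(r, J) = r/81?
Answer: 4027777/540 ≈ 7458.8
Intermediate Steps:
W = -32
f(r, J) = r/81 (f(r, J) = r*(1/81) = r/81)
u = -5803/540 (u = -2*(-101/(-135) - 148/(-32)) = -2*(-101*(-1/135) - 148*(-1/32)) = -2*(101/135 + 37/8) = -2*5803/1080 = -5803/540 ≈ -10.746)
(7470 + u) + f(-33, -134) = (7470 - 5803/540) + (1/81)*(-33) = 4027997/540 - 11/27 = 4027777/540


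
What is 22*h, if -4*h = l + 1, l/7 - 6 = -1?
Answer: -198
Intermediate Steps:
l = 35 (l = 42 + 7*(-1) = 42 - 7 = 35)
h = -9 (h = -(35 + 1)/4 = -1/4*36 = -9)
22*h = 22*(-9) = -198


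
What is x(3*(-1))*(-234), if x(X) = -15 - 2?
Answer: 3978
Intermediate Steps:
x(X) = -17
x(3*(-1))*(-234) = -17*(-234) = 3978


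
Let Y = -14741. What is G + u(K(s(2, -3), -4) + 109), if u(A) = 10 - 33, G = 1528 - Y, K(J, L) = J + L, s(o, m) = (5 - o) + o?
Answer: 16246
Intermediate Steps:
s(o, m) = 5
G = 16269 (G = 1528 - 1*(-14741) = 1528 + 14741 = 16269)
u(A) = -23
G + u(K(s(2, -3), -4) + 109) = 16269 - 23 = 16246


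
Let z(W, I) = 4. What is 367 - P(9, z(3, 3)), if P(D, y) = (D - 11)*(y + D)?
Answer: 393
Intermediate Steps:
P(D, y) = (-11 + D)*(D + y)
367 - P(9, z(3, 3)) = 367 - (9**2 - 11*9 - 11*4 + 9*4) = 367 - (81 - 99 - 44 + 36) = 367 - 1*(-26) = 367 + 26 = 393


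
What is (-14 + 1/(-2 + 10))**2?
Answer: 12321/64 ≈ 192.52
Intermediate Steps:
(-14 + 1/(-2 + 10))**2 = (-14 + 1/8)**2 = (-111/8)**2 = 12321/64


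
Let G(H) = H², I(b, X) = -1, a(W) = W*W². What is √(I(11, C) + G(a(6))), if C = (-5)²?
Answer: √46655 ≈ 216.00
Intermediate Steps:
a(W) = W³
C = 25
√(I(11, C) + G(a(6))) = √(-1 + (6³)²) = √(-1 + 216²) = √(-1 + 46656) = √46655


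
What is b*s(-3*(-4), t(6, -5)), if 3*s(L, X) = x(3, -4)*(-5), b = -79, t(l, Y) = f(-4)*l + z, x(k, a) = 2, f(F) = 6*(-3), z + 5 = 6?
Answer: 790/3 ≈ 263.33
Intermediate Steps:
z = 1 (z = -5 + 6 = 1)
f(F) = -18
t(l, Y) = 1 - 18*l (t(l, Y) = -18*l + 1 = 1 - 18*l)
s(L, X) = -10/3 (s(L, X) = (2*(-5))/3 = (⅓)*(-10) = -10/3)
b*s(-3*(-4), t(6, -5)) = -79*(-10/3) = 790/3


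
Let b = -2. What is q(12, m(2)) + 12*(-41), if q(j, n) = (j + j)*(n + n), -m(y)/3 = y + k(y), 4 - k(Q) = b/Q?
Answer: -1500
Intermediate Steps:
k(Q) = 4 + 2/Q (k(Q) = 4 - (-2)/Q = 4 + 2/Q)
m(y) = -12 - 6/y - 3*y (m(y) = -3*(y + (4 + 2/y)) = -3*(4 + y + 2/y) = -12 - 6/y - 3*y)
q(j, n) = 4*j*n (q(j, n) = (2*j)*(2*n) = 4*j*n)
q(12, m(2)) + 12*(-41) = 4*12*(-12 - 6/2 - 3*2) + 12*(-41) = 4*12*(-12 - 6*½ - 6) - 492 = 4*12*(-12 - 3 - 6) - 492 = 4*12*(-21) - 492 = -1008 - 492 = -1500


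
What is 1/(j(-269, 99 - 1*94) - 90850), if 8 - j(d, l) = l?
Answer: -1/90847 ≈ -1.1008e-5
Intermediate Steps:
j(d, l) = 8 - l
1/(j(-269, 99 - 1*94) - 90850) = 1/((8 - (99 - 1*94)) - 90850) = 1/((8 - (99 - 94)) - 90850) = 1/((8 - 1*5) - 90850) = 1/((8 - 5) - 90850) = 1/(3 - 90850) = 1/(-90847) = -1/90847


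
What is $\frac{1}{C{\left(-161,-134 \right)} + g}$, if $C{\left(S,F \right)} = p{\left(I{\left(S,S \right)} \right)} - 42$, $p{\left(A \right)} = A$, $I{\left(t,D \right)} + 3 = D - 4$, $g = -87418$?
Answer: $- \frac{1}{87628} \approx -1.1412 \cdot 10^{-5}$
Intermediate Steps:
$I{\left(t,D \right)} = -7 + D$ ($I{\left(t,D \right)} = -3 + \left(D - 4\right) = -3 + \left(-4 + D\right) = -7 + D$)
$C{\left(S,F \right)} = -49 + S$ ($C{\left(S,F \right)} = \left(-7 + S\right) - 42 = -49 + S$)
$\frac{1}{C{\left(-161,-134 \right)} + g} = \frac{1}{\left(-49 - 161\right) - 87418} = \frac{1}{-210 - 87418} = \frac{1}{-87628} = - \frac{1}{87628}$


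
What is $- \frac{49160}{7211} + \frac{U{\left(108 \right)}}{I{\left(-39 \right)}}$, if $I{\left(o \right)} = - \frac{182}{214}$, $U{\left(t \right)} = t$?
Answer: $- \frac{87803876}{656201} \approx -133.81$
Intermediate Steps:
$I{\left(o \right)} = - \frac{91}{107}$ ($I{\left(o \right)} = \left(-182\right) \frac{1}{214} = - \frac{91}{107}$)
$- \frac{49160}{7211} + \frac{U{\left(108 \right)}}{I{\left(-39 \right)}} = - \frac{49160}{7211} + \frac{108}{- \frac{91}{107}} = \left(-49160\right) \frac{1}{7211} + 108 \left(- \frac{107}{91}\right) = - \frac{49160}{7211} - \frac{11556}{91} = - \frac{87803876}{656201}$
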